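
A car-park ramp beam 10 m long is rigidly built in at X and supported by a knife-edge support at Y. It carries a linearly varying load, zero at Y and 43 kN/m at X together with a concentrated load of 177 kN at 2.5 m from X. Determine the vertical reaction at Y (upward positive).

R_Y = 58.21 kN

Choose R_Y as the redundant. The primary structure is the cantilever fixed at X.
Free-end deflection of the primary structure under the applied loading (downward +):
  triangular load, peak 43 at the fixed end: w₀L⁴/(30EI) = 14333/EI
  point load 177 at a = 2.5: Pa²(3L − a)/(6EI) = 5070/EI
  δ_0 = 19404/EI
Flexibility coefficient — unit upward force at Y: δ_{YY} = L³/(3EI) = 333.3/EI.
The prop prevents deflection at Y: R_Y = δ_0/δ_{YY} = 19404/333.3 = 58.21 kN.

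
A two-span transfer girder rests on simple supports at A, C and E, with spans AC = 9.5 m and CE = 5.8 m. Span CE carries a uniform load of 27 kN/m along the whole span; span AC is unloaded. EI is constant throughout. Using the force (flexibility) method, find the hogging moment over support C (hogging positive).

M_C = 43.04 kN·m

Take M_C as the redundant. Released structure: two simple spans AC and CE with a hinge at C.
End slopes at the hinge C, treating each span as simply supported:
  span CE: UDL 27: wL³/(24EI) = 219.5/EI
  relative rotation θ_0 = (0 + 219.5)/EI = 219.5/EI
A unit hogging moment at C produces rotation L₁/(3EI) + L₂/(3EI) = 5.1/EI.
Compatibility: M_C·(L₁+L₂)/(3EI) = θ_0, giving M_C = 43.04 kN·m (hogging).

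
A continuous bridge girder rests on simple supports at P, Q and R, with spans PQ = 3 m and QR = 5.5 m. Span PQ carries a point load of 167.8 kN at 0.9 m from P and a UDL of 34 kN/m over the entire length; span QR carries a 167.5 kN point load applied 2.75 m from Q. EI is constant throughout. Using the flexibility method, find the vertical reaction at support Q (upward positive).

R_Q = 262.1 kN

Insert a hinge at Q; M_Q is the redundant, and each span becomes simply supported.
Discontinuity in slope at Q on the released structure — sum the simple-span end rotations:
  span PQ: point load 167.8 at a = 0.9: Pab(L + a)/(6LEI) = 68.71/EI
  span PQ: UDL 34: wL³/(24EI) = 38.25/EI
  span QR: point load 167.5 at a = 2.75: Pab(L + b)/(6LEI) = 316.7/EI
  relative rotation θ_0 = (107 + 316.7)/EI = 423.6/EI
A unit hogging moment at Q produces rotation L₁/(3EI) + L₂/(3EI) = 2.833/EI.
Slope continuity at Q: θ_0 = M_Q·2.833/EI, so M_Q = 423.6/2.833 = 149.5 kN·m (hogging).
Span PQ, ΣM about P with M_Q applied at Q: R_Q^{PQ}·3 = 304 + 149.5, so R_Q^{PQ} = 151.2 kN and R_P = 269.8 − 151.2 = 118.6 kN.
Span QR, ΣM about R: R_Q^{QR}·5.5 = 460.6 + 149.5, so R_Q^{QR} = 110.9 kN and R_R = 167.5 − 110.9 = 56.56 kN.
R_Q = 151.2 + 110.9 = 262.1 kN.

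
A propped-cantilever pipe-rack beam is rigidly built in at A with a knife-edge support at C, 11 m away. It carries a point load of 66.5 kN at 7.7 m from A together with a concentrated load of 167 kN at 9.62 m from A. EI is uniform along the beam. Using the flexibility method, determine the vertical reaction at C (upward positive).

R_C = 173.2 kN

Choose R_C as the redundant. The primary structure is the cantilever fixed at A.
Free-end deflection of the primary structure under the applied loading (downward +):
  point load 66.5 at a = 7.7: Pa²(3L − a)/(6EI) = 16625/EI
  point load 167 at a = 9.62: Pa²(3L − a)/(6EI) = 60223/EI
  δ_0 = 76848/EI
Flexibility coefficient — unit upward force at C: δ_{CC} = L³/(3EI) = 443.7/EI.
The prop prevents deflection at C: R_C = δ_0/δ_{CC} = 76848/443.7 = 173.2 kN.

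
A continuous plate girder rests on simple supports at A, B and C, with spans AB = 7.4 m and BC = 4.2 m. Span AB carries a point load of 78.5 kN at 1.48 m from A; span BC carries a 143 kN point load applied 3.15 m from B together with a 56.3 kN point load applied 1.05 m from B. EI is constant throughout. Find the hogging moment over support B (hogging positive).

Release continuity at B by inserting a hinge; the redundant is the internal moment M_B. The primary structure is two simply-supported spans AB and BC.
Discontinuity in slope at B on the released structure — sum the simple-span end rotations:
  span AB: point load 78.5 at a = 1.48: Pab(L + a)/(6LEI) = 137.6/EI
  span BC: point load 143 at a = 3.15: Pab(L + b)/(6LEI) = 98.54/EI
  span BC: point load 56.3 at a = 1.05: Pab(L + b)/(6LEI) = 54.31/EI
  relative rotation θ_0 = (137.6 + 152.8)/EI = 290.4/EI
A unit hogging moment at B produces rotation L₁/(3EI) + L₂/(3EI) = 3.867/EI.
Slope continuity at B: θ_0 = M_B·3.867/EI, so M_B = 290.4/3.867 = 75.1 kN·m (hogging).

M_B = 75.1 kN·m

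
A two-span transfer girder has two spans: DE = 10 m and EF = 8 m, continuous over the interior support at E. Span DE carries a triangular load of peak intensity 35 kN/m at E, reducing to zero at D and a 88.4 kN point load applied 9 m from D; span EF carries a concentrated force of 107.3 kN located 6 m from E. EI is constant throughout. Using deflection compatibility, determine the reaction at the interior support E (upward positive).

Take M_E as the redundant. Released structure: two simple spans DE and EF with a hinge at E.
End slopes at the hinge E, treating each span as simply supported:
  span DE: triangular load, peak 35: w₀L³/(45EI) = 777.8/EI
  span DE: point load 88.4 at a = 9: Pab(L + a)/(6LEI) = 251.9/EI
  span EF: point load 107.3 at a = 6: Pab(L + b)/(6LEI) = 268.2/EI
  relative rotation θ_0 = (1030 + 268.2)/EI = 1298/EI
A unit hogging moment at E produces rotation L₁/(3EI) + L₂/(3EI) = 6/EI.
Compatibility: M_E·(L₁+L₂)/(3EI) = θ_0, giving M_E = 216.3 kN·m (hogging).
Span DE, ΣM about D with M_E applied at E: R_E^{DE}·10 = 1962 + 216.3, so R_E^{DE} = 217.9 kN and R_D = 263.4 − 217.9 = 45.54 kN.
Span EF, ΣM about F: R_E^{EF}·8 = 214.6 + 216.3, so R_E^{EF} = 53.87 kN and R_F = 107.3 − 53.87 = 53.43 kN.
R_E = 217.9 + 53.87 = 271.7 kN.

R_E = 271.7 kN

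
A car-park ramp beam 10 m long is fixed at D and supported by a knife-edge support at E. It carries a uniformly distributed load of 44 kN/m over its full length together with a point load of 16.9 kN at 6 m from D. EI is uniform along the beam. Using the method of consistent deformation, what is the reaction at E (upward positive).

Release the roller at E. Primary structure: cantilever fixed at D.
Deflection at E on the released cantilever, summing each load's contribution:
  UDL 44: wL⁴/(8EI) = 55000/EI
  point load 16.9 at a = 6: Pa²(3L − a)/(6EI) = 2434/EI
  δ_0 = 57434/EI
Tip deflection under a unit load at E: L³/(3EI) = 333.3/EI.
Compatibility at E: δ_0 − R_E·δ_{EE} = 0, so R_E = 57434/333.3 = 172.3 kN.

R_E = 172.3 kN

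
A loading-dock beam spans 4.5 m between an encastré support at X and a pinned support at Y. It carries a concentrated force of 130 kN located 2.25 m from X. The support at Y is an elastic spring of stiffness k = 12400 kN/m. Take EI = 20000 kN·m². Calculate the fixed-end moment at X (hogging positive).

Take the reaction at Y as the redundant and release it; the primary structure is a cantilever fixed at X.
Primary-structure tip deflection at Y by superposition:
  point load 130 at a = 2.25: Pa²(3L − a)/(6EI) = 1234/EI
Flexibility coefficient — unit upward force at Y: δ_{YY} = L³/(3EI) = 30.38/EI.
With EI = 20000 kN·m²: δ_0 = 0.061699 m and δ_{YY} = 0.001519 m/kN.
Compatibility — the spring shortens by R_Y/k under the reaction it provides: δ_0 − R_Y·δ_{YY} = R_Y/k. With 1/k = 0.000081 m/kN, R_Y = δ_0 / (δ_{YY} + 1/k) = 0.061699 / (0.001519 + 0.000081) = 38.58 kN.
Moment equilibrium about X: M_X = Σ(load moments about X) − R_Y·L = 292.5 − 38.58×4.5 = 118.9 kN·m.

M_X = 118.9 kN·m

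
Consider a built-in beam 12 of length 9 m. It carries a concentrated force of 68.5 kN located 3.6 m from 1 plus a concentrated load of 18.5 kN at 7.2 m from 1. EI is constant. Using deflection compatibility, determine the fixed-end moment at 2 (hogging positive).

Release both end moments; the primary structure is a simply-supported span 12 with redundants M_1 and M_2.
Simple-span end rotations at 1 and 2 under the given loads:
  at 1: point load 68.5 at a = 3.6: Pab(L + b)/(6LEI) = 355.1/EI
  at 2: point load 68.5 at a = 3.6: Pab(L + a)/(6LEI) = 310.7/EI
  at 1: point load 18.5 at a = 7.2: Pab(L + b)/(6LEI) = 47.95/EI
  at 2: point load 18.5 at a = 7.2: Pab(L + a)/(6LEI) = 71.93/EI
  θ_10 = 403.1/EI,  θ_20 = 382.6/EI
Flexibility coefficients: a unit moment at one end gives L/(3EI) there and L/(6EI) at the far end, so f₁₁ = f₂₂ = 3/EI and f₁₂ = f₂₁ = 1.5/EI.
Compatibility — zero rotation at each built-in end:
  3 M_1 + 1.5 M_2 = 403.1
  1.5 M_1 + 3 M_2 = 382.6
Solving the pair gives M_1 = 94.1 kN·m and M_2 = 80.5 kN·m (hogging).

M_2 = 80.5 kN·m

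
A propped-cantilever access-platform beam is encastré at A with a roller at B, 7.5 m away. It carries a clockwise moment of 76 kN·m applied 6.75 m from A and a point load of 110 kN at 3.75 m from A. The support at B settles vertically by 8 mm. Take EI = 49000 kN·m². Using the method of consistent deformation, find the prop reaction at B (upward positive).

Take the reaction at B as the redundant and release it; the primary structure is a cantilever fixed at A.
Deflection at B on the released cantilever, summing each load's contribution:
  clockwise couple 76 at a = 6.75: M₀a(2L − a)/(2EI) = 2116/EI
  point load 110 at a = 3.75: Pa²(3L − a)/(6EI) = 4834/EI
  δ_0 = 6950/EI
Tip deflection under a unit load at B: L³/(3EI) = 140.6/EI.
With EI = 49000 kN·m²: δ_0 = 0.14184 m and δ_{BB} = 0.00287 m/kN.
Compatibility — the beam at B must follow the support down by 0.008 m: δ_0 − R_B·δ_{BB} = 0.008, so R_B = (0.14184 − 0.008)/0.00287 = 46.64 kN.

R_B = 46.64 kN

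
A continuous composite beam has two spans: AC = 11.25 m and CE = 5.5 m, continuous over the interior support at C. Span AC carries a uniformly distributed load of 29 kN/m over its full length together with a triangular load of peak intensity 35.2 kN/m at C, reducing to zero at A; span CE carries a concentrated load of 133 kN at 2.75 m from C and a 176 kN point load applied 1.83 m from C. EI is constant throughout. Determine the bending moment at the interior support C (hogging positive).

Take M_C as the redundant. Released structure: two simple spans AC and CE with a hinge at C.
End slopes at the hinge C, treating each span as simply supported:
  span AC: UDL 29: wL³/(24EI) = 1720/EI
  span AC: triangular load, peak 35.2: w₀L³/(45EI) = 1114/EI
  span CE: point load 133 at a = 2.75: Pab(L + b)/(6LEI) = 251.5/EI
  span CE: point load 176 at a = 1.83: Pab(L + b)/(6LEI) = 328.5/EI
  relative rotation θ_0 = (2834 + 579.9)/EI = 3414/EI
A unit hogging moment at C produces rotation L₁/(3EI) + L₂/(3EI) = 5.583/EI.
Slope continuity at C: θ_0 = M_C·5.583/EI, so M_C = 3414/5.583 = 611.5 kN·m (hogging).

M_C = 611.5 kN·m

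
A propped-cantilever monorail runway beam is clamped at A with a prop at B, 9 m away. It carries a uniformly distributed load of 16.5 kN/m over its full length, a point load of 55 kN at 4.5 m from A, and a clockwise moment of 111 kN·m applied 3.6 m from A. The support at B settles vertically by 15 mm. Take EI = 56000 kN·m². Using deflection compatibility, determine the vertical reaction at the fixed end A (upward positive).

R_A = 122.2 kN

Release the roller at B. Primary structure: cantilever fixed at A.
Primary-structure tip deflection at B by superposition:
  UDL 16.5: wL⁴/(8EI) = 13532/EI
  point load 55 at a = 4.5: Pa²(3L − a)/(6EI) = 4177/EI
  clockwise couple 111 at a = 3.6: M₀a(2L − a)/(2EI) = 2877/EI
  δ_0 = 20586/EI
Tip deflection under a unit load at B: L³/(3EI) = 243/EI.
With EI = 56000 kN·m²: δ_0 = 0.3676 m and δ_{BB} = 0.004339 m/kN.
Compatibility — the beam at B must follow the support down by 0.015 m: δ_0 − R_B·δ_{BB} = 0.015, so R_B = (0.3676 − 0.015)/0.004339 = 81.26 kN.
Vertical equilibrium: R_A = ΣP − R_B = 203.5 − 81.26 = 122.2 kN.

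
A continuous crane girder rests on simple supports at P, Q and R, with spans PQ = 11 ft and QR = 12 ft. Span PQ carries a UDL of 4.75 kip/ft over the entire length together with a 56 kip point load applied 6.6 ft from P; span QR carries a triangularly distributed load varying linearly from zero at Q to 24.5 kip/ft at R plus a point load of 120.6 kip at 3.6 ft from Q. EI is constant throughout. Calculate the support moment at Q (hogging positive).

Insert a hinge at Q; M_Q is the redundant, and each span becomes simply supported.
Discontinuity in slope at Q on the released structure — sum the simple-span end rotations:
  span PQ: UDL 4.75: wL³/(24EI) = 263.4/EI
  span PQ: point load 56 at a = 6.6: Pab(L + a)/(6LEI) = 433.7/EI
  span QR: triangular load, peak 24.5: 7w₀L³/(360EI) = 823.2/EI
  span QR: point load 120.6 at a = 3.6: Pab(L + b)/(6LEI) = 1033/EI
  relative rotation θ_0 = (697.1 + 1857)/EI = 2554/EI
A unit hogging moment at Q produces rotation L₁/(3EI) + L₂/(3EI) = 7.667/EI.
Compatibility: M_Q·(L₁+L₂)/(3EI) = θ_0, giving M_Q = 333.1 kip·ft (hogging).

M_Q = 333.1 kip·ft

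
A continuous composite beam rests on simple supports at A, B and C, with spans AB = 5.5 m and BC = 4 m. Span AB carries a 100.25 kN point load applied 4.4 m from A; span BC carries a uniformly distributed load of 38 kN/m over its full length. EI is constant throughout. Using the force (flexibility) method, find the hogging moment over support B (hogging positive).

M_B = 77.97 kN·m

Insert a hinge at B; M_B is the redundant, and each span becomes simply supported.
End slopes at the hinge B, treating each span as simply supported:
  span AB: point load 100.25 at a = 4.4: Pab(L + a)/(6LEI) = 145.6/EI
  span BC: UDL 38: wL³/(24EI) = 101.3/EI
  relative rotation θ_0 = (145.6 + 101.3)/EI = 246.9/EI
A unit hogging moment at B produces rotation L₁/(3EI) + L₂/(3EI) = 3.167/EI.
Compatibility: M_B·(L₁+L₂)/(3EI) = θ_0, giving M_B = 77.97 kN·m (hogging).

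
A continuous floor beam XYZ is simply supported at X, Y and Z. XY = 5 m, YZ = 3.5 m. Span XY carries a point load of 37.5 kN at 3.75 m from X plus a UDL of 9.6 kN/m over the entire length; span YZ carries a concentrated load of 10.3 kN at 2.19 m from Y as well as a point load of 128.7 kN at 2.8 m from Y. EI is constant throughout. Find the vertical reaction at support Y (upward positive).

R_Y = 108.9 kN

Insert a hinge at Y; M_Y is the redundant, and each span becomes simply supported.
End slopes at the hinge Y, treating each span as simply supported:
  span XY: point load 37.5 at a = 3.75: Pab(L + a)/(6LEI) = 51.27/EI
  span XY: UDL 9.6: wL³/(24EI) = 50/EI
  span YZ: point load 10.3 at a = 2.19: Pab(L + b)/(6LEI) = 6.768/EI
  span YZ: point load 128.7 at a = 2.8: Pab(L + b)/(6LEI) = 50.45/EI
  relative rotation θ_0 = (101.3 + 57.22)/EI = 158.5/EI
A unit hogging moment at Y produces rotation L₁/(3EI) + L₂/(3EI) = 2.833/EI.
Compatibility: M_Y·(L₁+L₂)/(3EI) = θ_0, giving M_Y = 55.94 kN·m (hogging).
Span XY, ΣM about X with M_Y applied at Y: R_Y^{XY}·5 = 260.6 + 55.94, so R_Y^{XY} = 63.31 kN and R_X = 85.5 − 63.31 = 22.19 kN.
Span YZ, ΣM about Z: R_Y^{YZ}·3.5 = 103.6 + 55.94, so R_Y^{YZ} = 45.58 kN and R_Z = 139 − 45.58 = 93.42 kN.
R_Y = 63.31 + 45.58 = 108.9 kN.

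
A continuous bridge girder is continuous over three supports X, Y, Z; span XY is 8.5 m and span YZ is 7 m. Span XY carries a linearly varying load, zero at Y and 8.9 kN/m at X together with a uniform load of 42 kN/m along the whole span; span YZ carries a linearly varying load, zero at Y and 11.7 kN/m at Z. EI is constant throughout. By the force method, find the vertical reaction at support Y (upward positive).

Release continuity at Y by inserting a hinge; the redundant is the internal moment M_Y. The primary structure is two simply-supported spans XY and YZ.
End slopes at the hinge Y, treating each span as simply supported:
  span XY: triangular load, peak 8.9: 7w₀L³/(360EI) = 106.3/EI
  span XY: UDL 42: wL³/(24EI) = 1075/EI
  span YZ: triangular load, peak 11.7: 7w₀L³/(360EI) = 78.03/EI
  relative rotation θ_0 = (1181 + 78.03)/EI = 1259/EI
A unit hogging moment at Y produces rotation L₁/(3EI) + L₂/(3EI) = 5.167/EI.
Slope continuity at Y: θ_0 = M_Y·5.167/EI, so M_Y = 1259/5.167 = 243.7 kN·m (hogging).
Span XY, ΣM about X with M_Y applied at Y: R_Y^{XY}·8.5 = 1624 + 243.7, so R_Y^{XY} = 219.8 kN and R_X = 394.8 − 219.8 = 175 kN.
Span YZ, ΣM about Z: R_Y^{YZ}·7 = 95.55 + 243.7, so R_Y^{YZ} = 48.46 kN and R_Z = 40.95 − 48.46 = -7.512 kN.
R_Y = 219.8 + 48.46 = 268.2 kN.

R_Y = 268.2 kN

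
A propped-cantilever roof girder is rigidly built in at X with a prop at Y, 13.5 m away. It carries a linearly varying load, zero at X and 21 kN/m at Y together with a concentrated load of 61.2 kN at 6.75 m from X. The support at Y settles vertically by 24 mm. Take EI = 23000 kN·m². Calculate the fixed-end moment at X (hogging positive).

Take the reaction at Y as the redundant and release it; the primary structure is a cantilever fixed at X.
Primary-structure tip deflection at Y by superposition:
  triangular load, peak 21 at the free end: 11w₀L⁴/(120EI) = 63939/EI
  point load 61.2 at a = 6.75: Pa²(3L − a)/(6EI) = 15685/EI
  δ_0 = 79624/EI
Flexibility coefficient — unit upward force at Y: δ_{YY} = L³/(3EI) = 820.1/EI.
With EI = 23000 kN·m²: δ_0 = 3.4619 m and δ_{YY} = 0.035658 m/kN.
Compatibility — the beam at Y must follow the support down by 0.024 m: δ_0 − R_Y·δ_{YY} = 0.024, so R_Y = (3.4619 − 0.024)/0.035658 = 96.41 kN.
Moment equilibrium about X: M_X = Σ(load moments about X) − R_Y·L = 1689 − 96.41×13.5 = 387.3 kN·m.

M_X = 387.3 kN·m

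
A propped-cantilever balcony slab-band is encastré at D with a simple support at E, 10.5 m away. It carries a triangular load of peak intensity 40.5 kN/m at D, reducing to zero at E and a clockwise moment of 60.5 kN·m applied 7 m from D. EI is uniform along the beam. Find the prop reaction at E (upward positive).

Remove the prop at E; the released (primary) structure is a cantilever built in at D.
Free-end deflection of the primary structure under the applied loading (downward +):
  triangular load, peak 40.5 at the fixed end: w₀L⁴/(30EI) = 16409/EI
  clockwise couple 60.5 at a = 7: M₀a(2L − a)/(2EI) = 2964/EI
  δ_0 = 19374/EI
Flexibility coefficient — unit upward force at E: δ_{EE} = L³/(3EI) = 385.9/EI.
The prop prevents deflection at E: R_E = δ_0/δ_{EE} = 19374/385.9 = 50.21 kN.

R_E = 50.21 kN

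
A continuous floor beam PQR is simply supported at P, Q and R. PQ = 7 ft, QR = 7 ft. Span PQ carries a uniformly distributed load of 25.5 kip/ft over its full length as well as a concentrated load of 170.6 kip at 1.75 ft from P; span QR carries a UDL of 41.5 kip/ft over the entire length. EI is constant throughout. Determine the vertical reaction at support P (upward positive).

Release continuity at Q by inserting a hinge; the redundant is the internal moment M_Q. The primary structure is two simply-supported spans PQ and QR.
Discontinuity in slope at Q on the released structure — sum the simple-span end rotations:
  span PQ: UDL 25.5: wL³/(24EI) = 364.4/EI
  span PQ: point load 170.6 at a = 1.75: Pab(L + a)/(6LEI) = 326.5/EI
  span QR: UDL 41.5: wL³/(24EI) = 593.1/EI
  relative rotation θ_0 = (691 + 593.1)/EI = 1284/EI
A unit hogging moment at Q produces rotation L₁/(3EI) + L₂/(3EI) = 4.667/EI.
Compatibility: M_Q·(L₁+L₂)/(3EI) = θ_0, giving M_Q = 275.2 kip·ft (hogging).
Span PQ, ΣM about P with M_Q applied at Q: R_Q^{PQ}·7 = 923.3 + 275.2, so R_Q^{PQ} = 171.2 kip and R_P = 349.1 − 171.2 = 177.9 kip.

R_P = 177.9 kip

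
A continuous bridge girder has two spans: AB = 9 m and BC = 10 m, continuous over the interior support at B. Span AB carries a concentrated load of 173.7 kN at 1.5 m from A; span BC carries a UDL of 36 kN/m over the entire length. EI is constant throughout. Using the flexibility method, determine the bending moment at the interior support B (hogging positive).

Insert a hinge at B; M_B is the redundant, and each span becomes simply supported.
End slopes at the hinge B, treating each span as simply supported:
  span AB: point load 173.7 at a = 1.5: Pab(L + a)/(6LEI) = 380/EI
  span BC: UDL 36: wL³/(24EI) = 1500/EI
  relative rotation θ_0 = (380 + 1500)/EI = 1880/EI
A unit hogging moment at B produces rotation L₁/(3EI) + L₂/(3EI) = 6.333/EI.
Compatibility: M_B·(L₁+L₂)/(3EI) = θ_0, giving M_B = 296.8 kN·m (hogging).

M_B = 296.8 kN·m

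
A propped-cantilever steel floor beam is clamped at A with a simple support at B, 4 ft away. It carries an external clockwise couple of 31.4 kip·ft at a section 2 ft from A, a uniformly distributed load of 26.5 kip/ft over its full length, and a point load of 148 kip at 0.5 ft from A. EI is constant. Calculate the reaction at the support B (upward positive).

Take the reaction at B as the redundant and release it; the primary structure is a cantilever fixed at A.
Free-end deflection of the primary structure under the applied loading (downward +):
  clockwise couple 31.4 at a = 2: M₀a(2L − a)/(2EI) = 188.4/EI
  UDL 26.5: wL⁴/(8EI) = 848/EI
  point load 148 at a = 0.5: Pa²(3L − a)/(6EI) = 70.92/EI
  δ_0 = 1107/EI
Tip deflection under a unit load at B: L³/(3EI) = 21.33/EI.
The prop prevents deflection at B: R_B = δ_0/δ_{BB} = 1107/21.33 = 51.91 kip.

R_B = 51.91 kip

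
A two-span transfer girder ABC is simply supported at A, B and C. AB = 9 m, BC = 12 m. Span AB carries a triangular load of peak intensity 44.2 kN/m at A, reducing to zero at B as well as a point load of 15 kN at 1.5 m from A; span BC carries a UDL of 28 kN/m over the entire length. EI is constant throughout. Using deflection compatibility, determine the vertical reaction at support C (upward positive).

Take M_B as the redundant. Released structure: two simple spans AB and BC with a hinge at B.
Rotations at B on the released spans (each span's end-slope, ×1/EI):
  span AB: triangular load, peak 44.2: 7w₀L³/(360EI) = 626.5/EI
  span AB: point load 15 at a = 1.5: Pab(L + a)/(6LEI) = 32.81/EI
  span BC: UDL 28: wL³/(24EI) = 2016/EI
  relative rotation θ_0 = (659.3 + 2016)/EI = 2675/EI
A unit hogging moment at B produces rotation L₁/(3EI) + L₂/(3EI) = 7/EI.
Compatibility: M_B·(L₁+L₂)/(3EI) = θ_0, giving M_B = 382.2 kN·m (hogging).
Span BC, ΣM about C: R_B^{BC}·12 = 2016 + 382.2, so R_B^{BC} = 199.8 kN and R_C = 336 − 199.8 = 136.2 kN.

R_C = 136.2 kN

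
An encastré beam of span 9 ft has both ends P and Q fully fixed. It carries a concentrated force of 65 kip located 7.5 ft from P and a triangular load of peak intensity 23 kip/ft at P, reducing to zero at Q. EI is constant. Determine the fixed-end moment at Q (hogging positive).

Release both end moments; the primary structure is a simply-supported span PQ with redundants M_P and M_Q.
On the primary (simply-supported) span, the end slopes from the loading are:
  at P: point load 65 at a = 7.5: Pab(L + b)/(6LEI) = 142.2/EI
  at Q: point load 65 at a = 7.5: Pab(L + a)/(6LEI) = 223.4/EI
  at P: triangular load, peak 23: w₀L³/(45EI) = 372.6/EI
  at Q: triangular load, peak 23: 7w₀L³/(360EI) = 326/EI
  θ_P0 = 514.8/EI,  θ_Q0 = 549.5/EI
Flexibility coefficients: a unit moment at one end gives L/(3EI) there and L/(6EI) at the far end, so f₁₁ = f₂₂ = 3/EI and f₁₂ = f₂₁ = 1.5/EI.
Compatibility — zero rotation at each built-in end:
  3 M_P + 1.5 M_Q = 514.8
  1.5 M_P + 3 M_Q = 549.5
Solving the pair gives M_P = 106.7 kip·ft and M_Q = 129.8 kip·ft (hogging).

M_Q = 129.8 kip·ft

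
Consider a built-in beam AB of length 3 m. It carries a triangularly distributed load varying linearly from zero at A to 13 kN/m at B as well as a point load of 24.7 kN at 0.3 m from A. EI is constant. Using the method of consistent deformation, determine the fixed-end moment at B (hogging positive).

M_B = 6.517 kN·m

Release both end moments; the primary structure is a simply-supported span AB with redundants M_A and M_B.
End rotations of the released simple span under the applied load (×1/EI):
  at A: triangular load, peak 13: 7w₀L³/(360EI) = 6.825/EI
  at B: triangular load, peak 13: w₀L³/(45EI) = 7.8/EI
  at A: point load 24.7 at a = 0.3: Pab(L + b)/(6LEI) = 6.336/EI
  at B: point load 24.7 at a = 0.3: Pab(L + a)/(6LEI) = 3.668/EI
  θ_A0 = 13.16/EI,  θ_B0 = 11.47/EI
Flexibility coefficients: a unit moment at one end gives L/(3EI) there and L/(6EI) at the far end, so f₁₁ = f₂₂ = 1/EI and f₁₂ = f₂₁ = 0.5/EI.
Compatibility — zero rotation at each built-in end:
  1 M_A + 0.5 M_B = 13.16
  0.5 M_A + 1 M_B = 11.47
Solving the pair gives M_A = 9.902 kN·m and M_B = 6.517 kN·m (hogging).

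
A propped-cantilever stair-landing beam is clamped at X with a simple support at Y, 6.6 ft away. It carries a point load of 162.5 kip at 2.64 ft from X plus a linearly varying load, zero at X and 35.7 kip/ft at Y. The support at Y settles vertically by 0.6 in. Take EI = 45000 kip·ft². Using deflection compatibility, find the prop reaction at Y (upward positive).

R_Y = 75.12 kip

Remove the prop at Y; the released (primary) structure is a cantilever built in at X.
Primary-structure tip deflection at Y by superposition:
  point load 162.5 at a = 2.64: Pa²(3L − a)/(6EI) = 3239/EI
  triangular load, peak 35.7 at the free end: 11w₀L⁴/(120EI) = 6209/EI
  δ_0 = 9449/EI
Tip deflection under a unit load at Y: L³/(3EI) = 95.83/EI.
With EI = 45000 kip·ft²: δ_0 = 0.20997 ft and δ_{YY} = 0.00213 ft/kip.
Compatibility — the beam at Y must follow the support down by 0.05 ft: δ_0 − R_Y·δ_{YY} = 0.05, so R_Y = (0.20997 − 0.05)/0.00213 = 75.12 kip.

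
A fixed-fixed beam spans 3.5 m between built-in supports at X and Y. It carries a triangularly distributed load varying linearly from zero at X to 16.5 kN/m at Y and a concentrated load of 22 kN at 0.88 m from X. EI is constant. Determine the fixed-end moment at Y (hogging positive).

M_Y = 13.75 kN·m

Release both end moments; the primary structure is a simply-supported span XY with redundants M_X and M_Y.
On the primary (simply-supported) span, the end slopes from the loading are:
  at X: triangular load, peak 16.5: 7w₀L³/(360EI) = 13.76/EI
  at Y: triangular load, peak 16.5: w₀L³/(45EI) = 15.72/EI
  at X: point load 22 at a = 0.88: Pab(L + b)/(6LEI) = 14.78/EI
  at Y: point load 22 at a = 0.88: Pab(L + a)/(6LEI) = 10.58/EI
  θ_X0 = 28.54/EI,  θ_Y0 = 26.3/EI
Flexibility coefficients: a unit moment at one end gives L/(3EI) there and L/(6EI) at the far end, so f₁₁ = f₂₂ = 1.167/EI and f₁₂ = f₂₁ = 0.5833/EI.
Compatibility — zero rotation at each built-in end:
  1.167 M_X + 0.5833 M_Y = 28.54
  0.5833 M_X + 1.167 M_Y = 26.3
Solving the pair gives M_X = 17.59 kN·m and M_Y = 13.75 kN·m (hogging).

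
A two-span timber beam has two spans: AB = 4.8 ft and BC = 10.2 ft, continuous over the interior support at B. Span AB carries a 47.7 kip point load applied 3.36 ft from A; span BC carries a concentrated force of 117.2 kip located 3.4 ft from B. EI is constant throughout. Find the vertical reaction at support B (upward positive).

R_B = 161.7 kip

Release continuity at B by inserting a hinge; the redundant is the internal moment M_B. The primary structure is two simply-supported spans AB and BC.
End slopes at the hinge B, treating each span as simply supported:
  span AB: point load 47.7 at a = 3.36: Pab(L + a)/(6LEI) = 65.39/EI
  span BC: point load 117.2 at a = 3.4: Pab(L + b)/(6LEI) = 752.7/EI
  relative rotation θ_0 = (65.39 + 752.7)/EI = 818.1/EI
A unit hogging moment at B produces rotation L₁/(3EI) + L₂/(3EI) = 5/EI.
Slope continuity at B: θ_0 = M_B·5/EI, so M_B = 818.1/5 = 163.6 kip·ft (hogging).
Span AB, ΣM about A with M_B applied at B: R_B^{AB}·4.8 = 160.3 + 163.6, so R_B^{AB} = 67.48 kip and R_A = 47.7 − 67.48 = -19.78 kip.
Span BC, ΣM about C: R_B^{BC}·10.2 = 797 + 163.6, so R_B^{BC} = 94.17 kip and R_C = 117.2 − 94.17 = 23.03 kip.
R_B = 67.48 + 94.17 = 161.7 kip.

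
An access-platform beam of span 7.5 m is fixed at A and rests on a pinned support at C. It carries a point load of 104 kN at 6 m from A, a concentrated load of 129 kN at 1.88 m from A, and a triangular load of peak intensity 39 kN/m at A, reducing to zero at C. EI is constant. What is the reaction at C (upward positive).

Choose R_C as the redundant. The primary structure is the cantilever fixed at A.
Downward deflection at the released point C due to the loads:
  point load 104 at a = 6: Pa²(3L − a)/(6EI) = 10296/EI
  point load 129 at a = 1.88: Pa²(3L − a)/(6EI) = 1567/EI
  triangular load, peak 39 at the fixed end: w₀L⁴/(30EI) = 4113/EI
  δ_0 = 15976/EI
Tip deflection under a unit load at C: L³/(3EI) = 140.6/EI.
The prop prevents deflection at C: R_C = δ_0/δ_{CC} = 15976/140.6 = 113.6 kN.

R_C = 113.6 kN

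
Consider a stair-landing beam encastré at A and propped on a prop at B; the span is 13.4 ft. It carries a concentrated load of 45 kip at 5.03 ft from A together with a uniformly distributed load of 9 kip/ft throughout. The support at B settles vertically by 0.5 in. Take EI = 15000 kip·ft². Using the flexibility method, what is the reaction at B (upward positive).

R_B = 52.77 kip

Remove the prop at B; the released (primary) structure is a cantilever built in at A.
Downward deflection at the released point B due to the loads:
  point load 45 at a = 5.03: Pa²(3L − a)/(6EI) = 6674/EI
  UDL 9: wL⁴/(8EI) = 36272/EI
  δ_0 = 42946/EI
Tip deflection under a unit load at B: L³/(3EI) = 802/EI.
With EI = 15000 kip·ft²: δ_0 = 2.8631 ft and δ_{BB} = 0.053469 ft/kip.
Compatibility — the beam at B must follow the support down by 0.04167 ft: δ_0 − R_B·δ_{BB} = 0.04167, so R_B = (2.8631 − 0.04167)/0.053469 = 52.77 kip.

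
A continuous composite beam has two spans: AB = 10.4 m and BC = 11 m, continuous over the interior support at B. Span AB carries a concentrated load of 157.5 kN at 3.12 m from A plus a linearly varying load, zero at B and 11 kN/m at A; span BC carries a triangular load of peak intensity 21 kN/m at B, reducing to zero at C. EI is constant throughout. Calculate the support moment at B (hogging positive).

Insert a hinge at B; M_B is the redundant, and each span becomes simply supported.
Rotations at B on the released spans (each span's end-slope, ×1/EI):
  span AB: point load 157.5 at a = 3.12: Pab(L + a)/(6LEI) = 775.1/EI
  span AB: triangular load, peak 11: 7w₀L³/(360EI) = 240.6/EI
  span BC: triangular load, peak 21: w₀L³/(45EI) = 621.1/EI
  relative rotation θ_0 = (1016 + 621.1)/EI = 1637/EI
A unit hogging moment at B produces rotation L₁/(3EI) + L₂/(3EI) = 7.133/EI.
Compatibility: M_B·(L₁+L₂)/(3EI) = θ_0, giving M_B = 229.5 kN·m (hogging).

M_B = 229.5 kN·m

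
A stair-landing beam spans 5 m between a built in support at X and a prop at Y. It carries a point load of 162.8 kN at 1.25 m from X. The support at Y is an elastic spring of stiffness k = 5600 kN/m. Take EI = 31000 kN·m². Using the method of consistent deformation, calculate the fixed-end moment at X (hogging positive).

Choose R_Y as the redundant. The primary structure is the cantilever fixed at X.
Primary-structure tip deflection at Y by superposition:
  point load 162.8 at a = 1.25: Pa²(3L − a)/(6EI) = 582.9/EI
Tip deflection under a unit load at Y: L³/(3EI) = 41.67/EI.
With EI = 31000 kN·m²: δ_0 = 0.018805 m and δ_{YY} = 0.001344 m/kN.
Compatibility — the spring shortens by R_Y/k under the reaction it provides: δ_0 − R_Y·δ_{YY} = R_Y/k. With 1/k = 0.000179 m/kN, R_Y = δ_0 / (δ_{YY} + 1/k) = 0.018805 / (0.001344 + 0.000179) = 12.35 kN.
Moment equilibrium about X: M_X = Σ(load moments about X) − R_Y·L = 203.5 − 12.35×5 = 141.8 kN·m.

M_X = 141.8 kN·m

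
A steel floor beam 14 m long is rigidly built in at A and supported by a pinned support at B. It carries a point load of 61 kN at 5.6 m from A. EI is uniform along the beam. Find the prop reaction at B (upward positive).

R_B = 12.69 kN

Release the roller at B. Primary structure: cantilever fixed at A.
Primary-structure tip deflection at B by superposition:
  point load 61 at a = 5.6: Pa²(3L − a)/(6EI) = 11605/EI
Flexibility coefficient — unit upward force at B: δ_{BB} = L³/(3EI) = 914.7/EI.
The prop prevents deflection at B: R_B = δ_0/δ_{BB} = 11605/914.7 = 12.69 kN.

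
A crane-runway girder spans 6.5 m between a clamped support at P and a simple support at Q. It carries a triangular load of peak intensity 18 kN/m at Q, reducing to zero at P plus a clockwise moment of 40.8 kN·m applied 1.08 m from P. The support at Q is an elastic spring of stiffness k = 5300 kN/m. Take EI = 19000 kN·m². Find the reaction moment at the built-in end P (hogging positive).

Remove the prop at Q; the released (primary) structure is a cantilever built in at P.
Primary-structure tip deflection at Q by superposition:
  triangular load, peak 18 at the free end: 11w₀L⁴/(120EI) = 2945/EI
  clockwise couple 40.8 at a = 1.08: M₀a(2L − a)/(2EI) = 262.6/EI
  δ_0 = 3208/EI
Flexibility coefficient — unit upward force at Q: δ_{QQ} = L³/(3EI) = 91.54/EI.
With EI = 19000 kN·m²: δ_0 = 0.16884 m and δ_{QQ} = 0.004818 m/kN.
Compatibility — the spring shortens by R_Q/k under the reaction it provides: δ_0 − R_Q·δ_{QQ} = R_Q/k. With 1/k = 0.000189 m/kN, R_Q = δ_0 / (δ_{QQ} + 1/k) = 0.16884 / (0.004818 + 0.000189) = 33.72 kN.
Moment equilibrium about P: M_P = Σ(load moments about P) − R_Q·L = 294.3 − 33.72×6.5 = 75.1 kN·m.

M_P = 75.1 kN·m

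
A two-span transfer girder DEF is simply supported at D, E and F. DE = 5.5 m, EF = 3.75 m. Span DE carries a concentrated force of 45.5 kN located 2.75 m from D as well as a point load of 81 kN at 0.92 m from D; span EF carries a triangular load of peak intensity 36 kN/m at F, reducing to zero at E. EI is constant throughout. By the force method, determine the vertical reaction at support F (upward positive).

R_F = 28.62 kN

Release continuity at E by inserting a hinge; the redundant is the internal moment M_E. The primary structure is two simply-supported spans DE and EF.
End slopes at the hinge E, treating each span as simply supported:
  span DE: point load 45.5 at a = 2.75: Pab(L + a)/(6LEI) = 86.02/EI
  span DE: point load 81 at a = 0.92: Pab(L + a)/(6LEI) = 66.4/EI
  span EF: triangular load, peak 36: 7w₀L³/(360EI) = 36.91/EI
  relative rotation θ_0 = (152.4 + 36.91)/EI = 189.3/EI
A unit hogging moment at E produces rotation L₁/(3EI) + L₂/(3EI) = 3.083/EI.
Slope continuity at E: θ_0 = M_E·3.083/EI, so M_E = 189.3/3.083 = 61.41 kN·m (hogging).
Span EF, ΣM about F: R_E^{EF}·3.75 = 84.38 + 61.41, so R_E^{EF} = 38.88 kN and R_F = 67.5 − 38.88 = 28.62 kN.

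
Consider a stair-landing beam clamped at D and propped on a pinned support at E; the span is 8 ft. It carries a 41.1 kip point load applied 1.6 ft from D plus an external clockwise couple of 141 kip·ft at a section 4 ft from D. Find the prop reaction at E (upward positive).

R_E = 22.13 kip

Take the reaction at E as the redundant and release it; the primary structure is a cantilever fixed at D.
Deflection at E on the released cantilever, summing each load's contribution:
  point load 41.1 at a = 1.6: Pa²(3L − a)/(6EI) = 392.8/EI
  clockwise couple 141 at a = 4: M₀a(2L − a)/(2EI) = 3384/EI
  δ_0 = 3777/EI
Tip deflection under a unit load at E: L³/(3EI) = 170.7/EI.
Compatibility at E: δ_0 − R_E·δ_{EE} = 0, so R_E = 3777/170.7 = 22.13 kip.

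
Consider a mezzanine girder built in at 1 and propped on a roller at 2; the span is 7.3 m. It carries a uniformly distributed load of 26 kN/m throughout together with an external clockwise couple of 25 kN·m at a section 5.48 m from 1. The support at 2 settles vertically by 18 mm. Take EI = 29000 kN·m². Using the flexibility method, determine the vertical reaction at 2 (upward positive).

R_2 = 71.97 kN

Choose R_2 as the redundant. The primary structure is the cantilever fixed at 1.
Primary-structure tip deflection at 2 by superposition:
  UDL 26: wL⁴/(8EI) = 9229/EI
  clockwise couple 25 at a = 5.48: M₀a(2L − a)/(2EI) = 624.7/EI
  δ_0 = 9854/EI
Tip deflection under a unit load at 2: L³/(3EI) = 129.7/EI.
With EI = 29000 kN·m²: δ_0 = 0.3398 m and δ_{22} = 0.004471 m/kN.
Compatibility — the beam at 2 must follow the support down by 0.018 m: δ_0 − R_2·δ_{22} = 0.018, so R_2 = (0.3398 − 0.018)/0.004471 = 71.97 kN.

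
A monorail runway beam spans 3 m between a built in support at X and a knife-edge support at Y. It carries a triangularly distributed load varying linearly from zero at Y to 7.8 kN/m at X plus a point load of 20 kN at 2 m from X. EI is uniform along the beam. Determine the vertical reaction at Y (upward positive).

R_Y = 12.71 kN

Take the reaction at Y as the redundant and release it; the primary structure is a cantilever fixed at X.
Deflection at Y on the released cantilever, summing each load's contribution:
  triangular load, peak 7.8 at the fixed end: w₀L⁴/(30EI) = 21.06/EI
  point load 20 at a = 2: Pa²(3L − a)/(6EI) = 93.33/EI
  δ_0 = 114.4/EI
Flexibility coefficient — unit upward force at Y: δ_{YY} = L³/(3EI) = 9/EI.
The prop prevents deflection at Y: R_Y = δ_0/δ_{YY} = 114.4/9 = 12.71 kN.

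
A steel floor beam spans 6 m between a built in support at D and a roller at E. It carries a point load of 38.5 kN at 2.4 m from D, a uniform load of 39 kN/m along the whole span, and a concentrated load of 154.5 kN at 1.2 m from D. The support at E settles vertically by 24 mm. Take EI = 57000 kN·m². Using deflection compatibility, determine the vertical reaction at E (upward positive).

R_E = 85.41 kN

Take the reaction at E as the redundant and release it; the primary structure is a cantilever fixed at D.
Deflection at E on the released cantilever, summing each load's contribution:
  point load 38.5 at a = 2.4: Pa²(3L − a)/(6EI) = 576.6/EI
  UDL 39: wL⁴/(8EI) = 6318/EI
  point load 154.5 at a = 1.2: Pa²(3L − a)/(6EI) = 622.9/EI
  δ_0 = 7518/EI
Flexibility coefficient — unit upward force at E: δ_{EE} = L³/(3EI) = 72/EI.
With EI = 57000 kN·m²: δ_0 = 0.13189 m and δ_{EE} = 0.001263 m/kN.
Compatibility — the beam at E must follow the support down by 0.024 m: δ_0 − R_E·δ_{EE} = 0.024, so R_E = (0.13189 − 0.024)/0.001263 = 85.41 kN.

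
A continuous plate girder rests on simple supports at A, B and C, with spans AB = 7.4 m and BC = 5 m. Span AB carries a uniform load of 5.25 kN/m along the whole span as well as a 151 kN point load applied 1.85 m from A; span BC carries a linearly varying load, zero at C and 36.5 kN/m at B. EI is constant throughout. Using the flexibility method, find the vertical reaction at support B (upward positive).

R_B = 159.6 kN

Insert a hinge at B; M_B is the redundant, and each span becomes simply supported.
End slopes at the hinge B, treating each span as simply supported:
  span AB: UDL 5.25: wL³/(24EI) = 88.64/EI
  span AB: point load 151 at a = 1.85: Pab(L + a)/(6LEI) = 323/EI
  span BC: triangular load, peak 36.5: w₀L³/(45EI) = 101.4/EI
  relative rotation θ_0 = (411.6 + 101.4)/EI = 513/EI
A unit hogging moment at B produces rotation L₁/(3EI) + L₂/(3EI) = 4.133/EI.
Compatibility: M_B·(L₁+L₂)/(3EI) = θ_0, giving M_B = 124.1 kN·m (hogging).
Span AB, ΣM about A with M_B applied at B: R_B^{AB}·7.4 = 423.1 + 124.1, so R_B^{AB} = 73.95 kN and R_A = 189.8 − 73.95 = 115.9 kN.
Span BC, ΣM about C: R_B^{BC}·5 = 304.2 + 124.1, so R_B^{BC} = 85.66 kN and R_C = 91.25 − 85.66 = 5.593 kN.
R_B = 73.95 + 85.66 = 159.6 kN.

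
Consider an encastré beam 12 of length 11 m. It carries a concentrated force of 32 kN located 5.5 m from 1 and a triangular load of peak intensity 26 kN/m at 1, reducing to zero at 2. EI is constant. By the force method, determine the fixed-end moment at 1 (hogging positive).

M_1 = 201.3 kN·m

Take the two fixed-end moments M_1, M_2 as redundants; the released structure is the simple span 12.
End rotations of the released simple span under the applied load (×1/EI):
  at 1: point load 32 at a = 5.5: Pab(L + b)/(6LEI) = 242/EI
  at 2: point load 32 at a = 5.5: Pab(L + a)/(6LEI) = 242/EI
  at 1: triangular load, peak 26: w₀L³/(45EI) = 769/EI
  at 2: triangular load, peak 26: 7w₀L³/(360EI) = 672.9/EI
  θ_10 = 1011/EI,  θ_20 = 914.9/EI
Flexibility coefficients: a unit moment at one end gives L/(3EI) there and L/(6EI) at the far end, so f₁₁ = f₂₂ = 3.667/EI and f₁₂ = f₂₁ = 1.833/EI.
Compatibility — zero rotation at each built-in end:
  3.667 M_1 + 1.833 M_2 = 1011
  1.833 M_1 + 3.667 M_2 = 914.9
Solving the pair gives M_1 = 201.3 kN·m and M_2 = 148.9 kN·m (hogging).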